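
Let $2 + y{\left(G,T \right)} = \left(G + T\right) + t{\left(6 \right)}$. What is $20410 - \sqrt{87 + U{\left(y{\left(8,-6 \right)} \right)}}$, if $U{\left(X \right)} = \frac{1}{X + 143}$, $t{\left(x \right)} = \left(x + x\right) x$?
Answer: $20410 - \frac{\sqrt{4021790}}{215} \approx 20401.0$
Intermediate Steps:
$t{\left(x \right)} = 2 x^{2}$ ($t{\left(x \right)} = 2 x x = 2 x^{2}$)
$y{\left(G,T \right)} = 70 + G + T$ ($y{\left(G,T \right)} = -2 + \left(\left(G + T\right) + 2 \cdot 6^{2}\right) = -2 + \left(\left(G + T\right) + 2 \cdot 36\right) = -2 + \left(\left(G + T\right) + 72\right) = -2 + \left(72 + G + T\right) = 70 + G + T$)
$U{\left(X \right)} = \frac{1}{143 + X}$
$20410 - \sqrt{87 + U{\left(y{\left(8,-6 \right)} \right)}} = 20410 - \sqrt{87 + \frac{1}{143 + \left(70 + 8 - 6\right)}} = 20410 - \sqrt{87 + \frac{1}{143 + 72}} = 20410 - \sqrt{87 + \frac{1}{215}} = 20410 - \sqrt{\frac{18706}{215}} = 20410 - \frac{\sqrt{4021790}}{215}$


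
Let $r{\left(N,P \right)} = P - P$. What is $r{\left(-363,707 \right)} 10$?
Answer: $0$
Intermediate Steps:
$r{\left(N,P \right)} = 0$
$r{\left(-363,707 \right)} 10 = 0 \cdot 10 = 0$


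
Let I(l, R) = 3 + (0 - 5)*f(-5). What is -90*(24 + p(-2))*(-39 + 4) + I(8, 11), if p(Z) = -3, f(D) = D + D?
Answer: 66203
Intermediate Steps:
f(D) = 2*D
I(l, R) = 53 (I(l, R) = 3 + (0 - 5)*(2*(-5)) = 3 - 5*(-10) = 3 + 50 = 53)
-90*(24 + p(-2))*(-39 + 4) + I(8, 11) = -90*(24 - 3)*(-39 + 4) + 53 = -1890*(-35) + 53 = -90*(-735) + 53 = 66150 + 53 = 66203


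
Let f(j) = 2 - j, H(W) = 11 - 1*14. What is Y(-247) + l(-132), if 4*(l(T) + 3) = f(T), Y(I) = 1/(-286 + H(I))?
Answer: 17627/578 ≈ 30.497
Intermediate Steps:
H(W) = -3 (H(W) = 11 - 14 = -3)
Y(I) = -1/289 (Y(I) = 1/(-286 - 3) = 1/(-289) = -1/289)
l(T) = -5/2 - T/4 (l(T) = -3 + (2 - T)/4 = -3 + (½ - T/4) = -5/2 - T/4)
Y(-247) + l(-132) = -1/289 + (-5/2 - ¼*(-132)) = -1/289 + (-5/2 + 33) = -1/289 + 61/2 = 17627/578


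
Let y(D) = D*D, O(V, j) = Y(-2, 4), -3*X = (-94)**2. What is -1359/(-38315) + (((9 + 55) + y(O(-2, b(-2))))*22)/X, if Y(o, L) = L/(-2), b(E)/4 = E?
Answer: -39987399/84637835 ≈ -0.47245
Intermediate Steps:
b(E) = 4*E
X = -8836/3 (X = -1/3*(-94)**2 = -1/3*8836 = -8836/3 ≈ -2945.3)
Y(o, L) = -L/2 (Y(o, L) = L*(-1/2) = -L/2)
O(V, j) = -2 (O(V, j) = -1/2*4 = -2)
y(D) = D**2
-1359/(-38315) + (((9 + 55) + y(O(-2, b(-2))))*22)/X = -1359/(-38315) + (((9 + 55) + (-2)**2)*22)/(-8836/3) = -1359*(-1/38315) + ((64 + 4)*22)*(-3/8836) = 1359/38315 + (68*22)*(-3/8836) = 1359/38315 + 1496*(-3/8836) = 1359/38315 - 1122/2209 = -39987399/84637835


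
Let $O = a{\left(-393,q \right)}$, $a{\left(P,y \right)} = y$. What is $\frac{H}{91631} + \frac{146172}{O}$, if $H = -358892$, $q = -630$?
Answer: $- \frac{2269998082}{9621255} \approx -235.94$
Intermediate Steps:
$O = -630$
$\frac{H}{91631} + \frac{146172}{O} = - \frac{358892}{91631} + \frac{146172}{-630} = \left(-358892\right) \frac{1}{91631} + 146172 \left(- \frac{1}{630}\right) = - \frac{358892}{91631} - \frac{24362}{105} = - \frac{2269998082}{9621255}$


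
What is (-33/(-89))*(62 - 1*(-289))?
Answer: 11583/89 ≈ 130.15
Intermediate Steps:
(-33/(-89))*(62 - 1*(-289)) = (-33*(-1/89))*(62 + 289) = (33/89)*351 = 11583/89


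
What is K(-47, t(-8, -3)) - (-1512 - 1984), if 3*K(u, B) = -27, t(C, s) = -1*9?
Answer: 3487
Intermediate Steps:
t(C, s) = -9
K(u, B) = -9 (K(u, B) = (1/3)*(-27) = -9)
K(-47, t(-8, -3)) - (-1512 - 1984) = -9 - (-1512 - 1984) = -9 - 1*(-3496) = -9 + 3496 = 3487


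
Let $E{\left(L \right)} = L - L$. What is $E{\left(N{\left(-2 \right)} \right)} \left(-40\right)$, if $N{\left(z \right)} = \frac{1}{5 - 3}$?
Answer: $0$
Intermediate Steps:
$N{\left(z \right)} = \frac{1}{2}$
$E{\left(L \right)} = 0$
$E{\left(N{\left(-2 \right)} \right)} \left(-40\right) = 0 \left(-40\right) = 0$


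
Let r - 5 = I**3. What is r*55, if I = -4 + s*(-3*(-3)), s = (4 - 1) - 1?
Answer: 151195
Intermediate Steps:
s = 2 (s = 3 - 1 = 2)
I = 14 (I = -4 + 2*(-3*(-3)) = -4 + 2*9 = -4 + 18 = 14)
r = 2749 (r = 5 + 14**3 = 5 + 2744 = 2749)
r*55 = 2749*55 = 151195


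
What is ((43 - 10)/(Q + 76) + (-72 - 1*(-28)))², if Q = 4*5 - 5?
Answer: 15768841/8281 ≈ 1904.2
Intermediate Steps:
Q = 15 (Q = 20 - 5 = 15)
((43 - 10)/(Q + 76) + (-72 - 1*(-28)))² = ((43 - 10)/(15 + 76) + (-72 - 1*(-28)))² = (33/91 + (-72 + 28))² = (33*(1/91) - 44)² = (33/91 - 44)² = (-3971/91)² = 15768841/8281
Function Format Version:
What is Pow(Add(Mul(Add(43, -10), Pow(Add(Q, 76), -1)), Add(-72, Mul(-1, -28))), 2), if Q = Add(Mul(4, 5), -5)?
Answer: Rational(15768841, 8281) ≈ 1904.2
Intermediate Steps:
Q = 15 (Q = Add(20, -5) = 15)
Pow(Add(Mul(Add(43, -10), Pow(Add(Q, 76), -1)), Add(-72, Mul(-1, -28))), 2) = Pow(Add(Mul(Add(43, -10), Pow(Add(15, 76), -1)), Add(-72, Mul(-1, -28))), 2) = Pow(Add(Mul(33, Pow(91, -1)), Add(-72, 28)), 2) = Pow(Add(Mul(33, Rational(1, 91)), -44), 2) = Pow(Add(Rational(33, 91), -44), 2) = Pow(Rational(-3971, 91), 2) = Rational(15768841, 8281)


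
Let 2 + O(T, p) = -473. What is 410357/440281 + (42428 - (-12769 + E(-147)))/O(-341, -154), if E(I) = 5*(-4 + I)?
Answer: -24439682937/209133475 ≈ -116.86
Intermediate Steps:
E(I) = -20 + 5*I
O(T, p) = -475 (O(T, p) = -2 - 473 = -475)
410357/440281 + (42428 - (-12769 + E(-147)))/O(-341, -154) = 410357/440281 + (42428 - (-12769 + (-20 + 5*(-147))))/(-475) = 410357*(1/440281) + (42428 - (-12769 + (-20 - 735)))*(-1/475) = 410357/440281 + (42428 - (-12769 - 755))*(-1/475) = 410357/440281 + (42428 - 1*(-13524))*(-1/475) = 410357/440281 + (42428 + 13524)*(-1/475) = 410357/440281 + 55952*(-1/475) = 410357/440281 - 55952/475 = -24439682937/209133475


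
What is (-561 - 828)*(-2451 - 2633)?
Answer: 7061676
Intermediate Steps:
(-561 - 828)*(-2451 - 2633) = -1389*(-5084) = 7061676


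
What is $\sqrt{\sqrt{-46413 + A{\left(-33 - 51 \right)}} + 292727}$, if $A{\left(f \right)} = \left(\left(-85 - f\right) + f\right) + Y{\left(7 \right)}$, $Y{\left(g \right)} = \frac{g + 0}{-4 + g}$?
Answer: $\frac{\sqrt{2634543 + 3 i \sqrt{418461}}}{3} \approx 541.04 + 0.19927 i$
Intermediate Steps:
$Y{\left(g \right)} = \frac{g}{-4 + g}$
$A{\left(f \right)} = - \frac{248}{3}$ ($A{\left(f \right)} = \left(\left(-85 - f\right) + f\right) + \frac{7}{-4 + 7} = -85 + \frac{7}{3} = - \frac{248}{3}$)
$\sqrt{\sqrt{-46413 + A{\left(-33 - 51 \right)}} + 292727} = \sqrt{\sqrt{-46413 - \frac{248}{3}} + 292727} = \sqrt{\sqrt{- \frac{139487}{3}} + 292727} = \sqrt{\frac{i \sqrt{418461}}{3} + 292727} = \sqrt{292727 + \frac{i \sqrt{418461}}{3}}$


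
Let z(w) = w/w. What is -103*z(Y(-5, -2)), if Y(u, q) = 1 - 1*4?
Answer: -103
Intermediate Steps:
Y(u, q) = -3 (Y(u, q) = 1 - 4 = -3)
z(w) = 1
-103*z(Y(-5, -2)) = -103*1 = -103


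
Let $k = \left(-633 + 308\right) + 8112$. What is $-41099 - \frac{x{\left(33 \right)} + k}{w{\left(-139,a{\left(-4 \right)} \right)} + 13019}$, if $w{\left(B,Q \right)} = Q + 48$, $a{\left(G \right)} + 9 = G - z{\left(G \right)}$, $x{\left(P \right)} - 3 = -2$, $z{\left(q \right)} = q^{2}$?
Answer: $- \frac{89309425}{2173} \approx -41100.0$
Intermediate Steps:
$x{\left(P \right)} = 1$ ($x{\left(P \right)} = 3 - 2 = 1$)
$k = 7787$ ($k = -325 + 8112 = 7787$)
$a{\left(G \right)} = -9 + G - G^{2}$ ($a{\left(G \right)} = -9 - \left(G^{2} - G\right) = -9 + G - G^{2}$)
$w{\left(B,Q \right)} = 48 + Q$
$-41099 - \frac{x{\left(33 \right)} + k}{w{\left(-139,a{\left(-4 \right)} \right)} + 13019} = -41099 - \frac{1 + 7787}{\left(48 - 29\right) + 13019} = -41099 - \frac{7788}{\left(48 - 29\right) + 13019} = -41099 - \frac{7788}{19 + 13019} = -41099 - \frac{7788}{13038} = -41099 - 7788 \cdot \frac{1}{13038} = -41099 - \frac{1298}{2173} = - \frac{89309425}{2173}$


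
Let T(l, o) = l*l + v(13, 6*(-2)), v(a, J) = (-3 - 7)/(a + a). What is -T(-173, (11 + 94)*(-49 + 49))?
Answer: -389072/13 ≈ -29929.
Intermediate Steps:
v(a, J) = -5/a (v(a, J) = -10*1/(2*a) = -5/a)
T(l, o) = -5/13 + l² (T(l, o) = l*l - 5/13 = l² - 5*1/13 = l² - 5/13 = -5/13 + l²)
-T(-173, (11 + 94)*(-49 + 49)) = -(-5/13 + (-173)²) = -(-5/13 + 29929) = -1*389072/13 = -389072/13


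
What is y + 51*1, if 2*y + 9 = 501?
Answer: 297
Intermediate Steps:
y = 246 (y = -9/2 + (½)*501 = -9/2 + 501/2 = 246)
y + 51*1 = 246 + 51*1 = 246 + 51 = 297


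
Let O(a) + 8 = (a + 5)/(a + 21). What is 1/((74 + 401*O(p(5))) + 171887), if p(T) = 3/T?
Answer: 27/4559138 ≈ 5.9222e-6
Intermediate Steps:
O(a) = -8 + (5 + a)/(21 + a) (O(a) = -8 + (a + 5)/(a + 21) = -8 + (5 + a)/(21 + a))
1/((74 + 401*O(p(5))) + 171887) = 1/((74 + 401*((-163 - 21/5)/(21 + 3/5))) + 171887) = 1/((74 + 401*((-163 - 21/5)/(21 + 3*(⅕)))) + 171887) = 1/((74 + 401*((-163 - 7*⅗)/(21 + ⅗))) + 171887) = 1/((74 + 401*((-163 - 21/5)/(108/5))) + 171887) = 1/((74 + 401*((5/108)*(-836/5))) + 171887) = 1/((74 + 401*(-209/27)) + 171887) = 1/((74 - 83809/27) + 171887) = 1/(-81811/27 + 171887) = 1/(4559138/27) = 27/4559138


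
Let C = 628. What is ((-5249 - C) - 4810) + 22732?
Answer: 12045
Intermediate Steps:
((-5249 - C) - 4810) + 22732 = ((-5249 - 1*628) - 4810) + 22732 = ((-5249 - 628) - 4810) + 22732 = (-5877 - 4810) + 22732 = -10687 + 22732 = 12045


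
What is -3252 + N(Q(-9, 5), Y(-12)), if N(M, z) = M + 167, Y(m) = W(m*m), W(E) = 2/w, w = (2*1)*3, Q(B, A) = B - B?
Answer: -3085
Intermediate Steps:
Q(B, A) = 0
w = 6 (w = 2*3 = 6)
W(E) = 1/3 (W(E) = 2/6 = 2*(1/6) = 1/3)
Y(m) = 1/3
N(M, z) = 167 + M
-3252 + N(Q(-9, 5), Y(-12)) = -3252 + (167 + 0) = -3252 + 167 = -3085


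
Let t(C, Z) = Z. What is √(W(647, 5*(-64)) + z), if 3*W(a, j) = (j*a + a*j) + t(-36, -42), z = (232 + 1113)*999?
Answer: √10850529/3 ≈ 1098.0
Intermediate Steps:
z = 1343655 (z = 1345*999 = 1343655)
W(a, j) = -14 + 2*a*j/3 (W(a, j) = ((j*a + a*j) - 42)/3 = ((a*j + a*j) - 42)/3 = (2*a*j - 42)/3 = (-42 + 2*a*j)/3 = -14 + 2*a*j/3)
√(W(647, 5*(-64)) + z) = √((-14 + (⅔)*647*(5*(-64))) + 1343655) = √((-14 + (⅔)*647*(-320)) + 1343655) = √((-14 - 414080/3) + 1343655) = √(-414122/3 + 1343655) = √(3616843/3) = √10850529/3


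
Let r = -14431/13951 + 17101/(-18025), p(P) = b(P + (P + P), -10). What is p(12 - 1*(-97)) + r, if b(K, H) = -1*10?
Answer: -430480368/35923825 ≈ -11.983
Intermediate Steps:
b(K, H) = -10
p(P) = -10
r = -71242118/35923825 (r = -14431*1/13951 + 17101*(-1/18025) = -14431/13951 - 2443/2575 = -71242118/35923825 ≈ -1.9831)
p(12 - 1*(-97)) + r = -10 - 71242118/35923825 = -430480368/35923825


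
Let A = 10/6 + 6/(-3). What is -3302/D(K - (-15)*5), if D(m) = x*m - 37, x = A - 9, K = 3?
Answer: 3302/765 ≈ 4.3163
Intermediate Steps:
A = -1/3 (A = 10*(1/6) + 6*(-1/3) = 5/3 - 2 = -1/3 ≈ -0.33333)
x = -28/3 (x = -1/3 - 9 = -28/3 ≈ -9.3333)
D(m) = -37 - 28*m/3 (D(m) = -28*m/3 - 37 = -37 - 28*m/3)
-3302/D(K - (-15)*5) = -3302/(-37 - 28*(3 - (-15)*5)/3) = -3302/(-37 - 28*(3 - 5*(-15))/3) = -3302/(-37 - 28*(3 + 75)/3) = -3302/(-37 - 28/3*78) = -3302/(-37 - 728) = -3302/(-765) = -3302*(-1/765) = 3302/765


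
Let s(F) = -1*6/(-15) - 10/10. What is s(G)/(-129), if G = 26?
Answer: 1/215 ≈ 0.0046512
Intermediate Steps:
s(F) = -⅗ (s(F) = -6*(-1/15) - 10*⅒ = ⅖ - 1 = -⅗)
s(G)/(-129) = -⅗/(-129) = -⅗*(-1/129) = 1/215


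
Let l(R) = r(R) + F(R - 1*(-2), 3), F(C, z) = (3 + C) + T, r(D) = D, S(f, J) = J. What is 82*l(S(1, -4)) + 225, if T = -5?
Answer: -431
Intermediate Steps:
F(C, z) = -2 + C (F(C, z) = (3 + C) - 5 = -2 + C)
l(R) = 2*R (l(R) = R + (-2 + (R - 1*(-2))) = R + (-2 + (R + 2)) = R + (-2 + (2 + R)) = R + R = 2*R)
82*l(S(1, -4)) + 225 = 82*(2*(-4)) + 225 = 82*(-8) + 225 = -656 + 225 = -431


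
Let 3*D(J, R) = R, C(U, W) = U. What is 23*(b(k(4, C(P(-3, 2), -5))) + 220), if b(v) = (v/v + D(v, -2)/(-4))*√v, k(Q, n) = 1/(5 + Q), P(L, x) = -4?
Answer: 91241/18 ≈ 5068.9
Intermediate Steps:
D(J, R) = R/3
b(v) = 7*√v/6 (b(v) = (v/v + ((⅓)*(-2))/(-4))*√v = (1 - ⅔*(-¼))*√v = (1 + ⅙)*√v = 7*√v/6)
23*(b(k(4, C(P(-3, 2), -5))) + 220) = 23*(7*√(1/(5 + 4))/6 + 220) = 23*(7*√(1/9)/6 + 220) = 23*(7*√(⅑)/6 + 220) = 23*((7/6)*(⅓) + 220) = 23*(7/18 + 220) = 23*(3967/18) = 91241/18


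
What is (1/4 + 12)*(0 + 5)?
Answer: 245/4 ≈ 61.250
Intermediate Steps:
(1/4 + 12)*(0 + 5) = (1/4 + 12)*5 = (49/4)*5 = 245/4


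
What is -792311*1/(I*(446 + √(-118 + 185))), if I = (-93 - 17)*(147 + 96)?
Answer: 176685353/2657616885 - 792311*√67/5315233770 ≈ 0.065262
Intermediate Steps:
I = -26730 (I = -110*243 = -26730)
-792311*1/(I*(446 + √(-118 + 185))) = -792311*(-1/(26730*(446 + √(-118 + 185)))) = -792311*(-1/(26730*(446 + √67))) = -792311/(-11921580 - 26730*√67)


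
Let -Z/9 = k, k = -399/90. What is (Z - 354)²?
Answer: 9865881/100 ≈ 98659.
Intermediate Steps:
k = -133/30 (k = -399*1/90 = -133/30 ≈ -4.4333)
Z = 399/10 (Z = -9*(-133/30) = 399/10 ≈ 39.900)
(Z - 354)² = (399/10 - 354)² = (-3141/10)² = 9865881/100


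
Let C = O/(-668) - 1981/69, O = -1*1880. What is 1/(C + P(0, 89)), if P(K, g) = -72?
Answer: -11523/1128053 ≈ -0.010215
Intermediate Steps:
O = -1880
C = -298397/11523 (C = -1880/(-668) - 1981/69 = -1880*(-1/668) - 1981*1/69 = 470/167 - 1981/69 = -298397/11523 ≈ -25.896)
1/(C + P(0, 89)) = 1/(-298397/11523 - 72) = 1/(-1128053/11523) = -11523/1128053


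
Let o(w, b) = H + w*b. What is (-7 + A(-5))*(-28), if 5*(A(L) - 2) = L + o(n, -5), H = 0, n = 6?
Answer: 336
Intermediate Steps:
o(w, b) = b*w (o(w, b) = 0 + w*b = 0 + b*w = b*w)
A(L) = -4 + L/5 (A(L) = 2 + (L - 5*6)/5 = 2 + (L - 30)/5 = 2 + (-30 + L)/5 = 2 + (-6 + L/5) = -4 + L/5)
(-7 + A(-5))*(-28) = (-7 + (-4 + (1/5)*(-5)))*(-28) = (-7 + (-4 - 1))*(-28) = (-7 - 5)*(-28) = -12*(-28) = 336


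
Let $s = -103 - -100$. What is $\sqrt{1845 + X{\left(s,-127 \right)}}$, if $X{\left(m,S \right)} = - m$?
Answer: $2 \sqrt{462} \approx 42.988$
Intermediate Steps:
$s = -3$ ($s = -103 + 100 = -3$)
$\sqrt{1845 + X{\left(s,-127 \right)}} = \sqrt{1845 - -3} = \sqrt{1845 + 3} = \sqrt{1848} = 2 \sqrt{462}$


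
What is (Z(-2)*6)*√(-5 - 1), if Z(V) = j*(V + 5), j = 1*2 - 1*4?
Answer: -36*I*√6 ≈ -88.182*I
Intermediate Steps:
j = -2 (j = 2 - 4 = -2)
Z(V) = -10 - 2*V (Z(V) = -2*(V + 5) = -2*(5 + V) = -10 - 2*V)
(Z(-2)*6)*√(-5 - 1) = ((-10 - 2*(-2))*6)*√(-5 - 1) = ((-10 + 4)*6)*√(-6) = (-6*6)*(I*√6) = -36*I*√6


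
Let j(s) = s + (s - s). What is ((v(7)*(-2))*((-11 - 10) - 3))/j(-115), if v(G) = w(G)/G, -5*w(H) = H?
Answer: 48/575 ≈ 0.083478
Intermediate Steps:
w(H) = -H/5
v(G) = -⅕ (v(G) = (-G/5)/G = -⅕)
j(s) = s (j(s) = s + 0 = s)
((v(7)*(-2))*((-11 - 10) - 3))/j(-115) = ((-⅕*(-2))*((-11 - 10) - 3))/(-115) = (2*(-21 - 3)/5)*(-1/115) = ((⅖)*(-24))*(-1/115) = -48/5*(-1/115) = 48/575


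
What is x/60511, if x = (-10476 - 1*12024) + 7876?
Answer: -14624/60511 ≈ -0.24168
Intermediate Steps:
x = -14624 (x = (-10476 - 12024) + 7876 = -22500 + 7876 = -14624)
x/60511 = -14624/60511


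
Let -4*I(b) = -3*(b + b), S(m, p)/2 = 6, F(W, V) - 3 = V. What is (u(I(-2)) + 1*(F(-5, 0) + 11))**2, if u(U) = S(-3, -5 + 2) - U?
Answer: 841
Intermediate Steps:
F(W, V) = 3 + V
S(m, p) = 12 (S(m, p) = 2*6 = 12)
I(b) = 3*b/2 (I(b) = -(-3)*(b + b)/4 = -(-3)*2*b/4 = -(-3)*b/2 = 3*b/2)
u(U) = 12 - U
(u(I(-2)) + 1*(F(-5, 0) + 11))**2 = ((12 - 3*(-2)/2) + 1*((3 + 0) + 11))**2 = ((12 - 1*(-3)) + 1*(3 + 11))**2 = ((12 + 3) + 1*14)**2 = (15 + 14)**2 = 29**2 = 841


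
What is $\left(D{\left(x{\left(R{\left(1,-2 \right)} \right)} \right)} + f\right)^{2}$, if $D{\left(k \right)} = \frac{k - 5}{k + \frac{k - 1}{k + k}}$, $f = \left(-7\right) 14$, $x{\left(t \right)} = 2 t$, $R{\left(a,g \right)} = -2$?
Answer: $\frac{81796}{9} \approx 9088.4$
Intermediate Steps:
$f = -98$
$D{\left(k \right)} = \frac{-5 + k}{k + \frac{-1 + k}{2 k}}$
$\left(D{\left(x{\left(R{\left(1,-2 \right)} \right)} \right)} + f\right)^{2} = \left(\frac{2 \cdot 2 \left(-2\right) \left(-5 + 2 \left(-2\right)\right)}{-1 + 2 \left(-2\right) + 2 \left(2 \left(-2\right)\right)^{2}} - 98\right)^{2} = \left(2 \left(-4\right) \frac{1}{-1 - 4 + 2 \left(-4\right)^{2}} \left(-5 - 4\right) - 98\right)^{2} = \left(2 \left(-4\right) \frac{1}{-1 - 4 + 2 \cdot 16} \left(-9\right) - 98\right)^{2} = \left(2 \left(-4\right) \frac{1}{-1 - 4 + 32} \left(-9\right) - 98\right)^{2} = \left(2 \left(-4\right) \frac{1}{27} \left(-9\right) - 98\right)^{2} = \left(\frac{8}{3} - 98\right)^{2} = \left(- \frac{286}{3}\right)^{2} = \frac{81796}{9}$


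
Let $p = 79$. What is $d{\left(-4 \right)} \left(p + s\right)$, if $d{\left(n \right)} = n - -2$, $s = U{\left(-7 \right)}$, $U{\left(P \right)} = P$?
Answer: $-144$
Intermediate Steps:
$s = -7$
$d{\left(n \right)} = 2 + n$ ($d{\left(n \right)} = n + 2 = 2 + n$)
$d{\left(-4 \right)} \left(p + s\right) = \left(2 - 4\right) \left(79 - 7\right) = \left(-2\right) 72 = -144$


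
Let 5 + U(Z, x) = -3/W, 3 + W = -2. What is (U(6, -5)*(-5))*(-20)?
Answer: -440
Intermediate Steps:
W = -5 (W = -3 - 2 = -5)
U(Z, x) = -22/5 (U(Z, x) = -5 - 3/(-5) = -5 - 3*(-1/5) = -5 + 3/5 = -22/5)
(U(6, -5)*(-5))*(-20) = -22/5*(-5)*(-20) = 22*(-20) = -440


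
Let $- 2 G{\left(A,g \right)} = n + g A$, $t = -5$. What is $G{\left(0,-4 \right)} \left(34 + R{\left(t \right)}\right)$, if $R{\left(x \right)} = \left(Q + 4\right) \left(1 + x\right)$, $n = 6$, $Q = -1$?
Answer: $-66$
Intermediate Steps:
$G{\left(A,g \right)} = -3 - \frac{A g}{2}$ ($G{\left(A,g \right)} = - \frac{6 + g A}{2} = - \frac{6 + A g}{2} = -3 - \frac{A g}{2}$)
$R{\left(x \right)} = 3 + 3 x$ ($R{\left(x \right)} = \left(-1 + 4\right) \left(1 + x\right) = 3 \left(1 + x\right) = 3 + 3 x$)
$G{\left(0,-4 \right)} \left(34 + R{\left(t \right)}\right) = \left(-3 - 0 \left(-4\right)\right) \left(34 + \left(3 + 3 \left(-5\right)\right)\right) = \left(-3 + 0\right) \left(34 + \left(3 - 15\right)\right) = - 3 \left(34 - 12\right) = \left(-3\right) 22 = -66$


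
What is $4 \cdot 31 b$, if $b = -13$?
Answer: $-1612$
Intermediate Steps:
$4 \cdot 31 b = 4 \cdot 31 \left(-13\right) = 124 \left(-13\right) = -1612$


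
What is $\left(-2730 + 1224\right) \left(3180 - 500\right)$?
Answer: $-4036080$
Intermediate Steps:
$\left(-2730 + 1224\right) \left(3180 - 500\right) = \left(-1506\right) 2680 = -4036080$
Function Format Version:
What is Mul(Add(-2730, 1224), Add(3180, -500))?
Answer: -4036080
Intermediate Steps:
Mul(Add(-2730, 1224), Add(3180, -500)) = Mul(-1506, 2680) = -4036080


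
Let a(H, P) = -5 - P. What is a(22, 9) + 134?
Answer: 120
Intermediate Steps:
a(22, 9) + 134 = (-5 - 1*9) + 134 = (-5 - 9) + 134 = -14 + 134 = 120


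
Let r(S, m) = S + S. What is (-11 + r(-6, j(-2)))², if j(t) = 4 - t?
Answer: 529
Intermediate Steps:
r(S, m) = 2*S
(-11 + r(-6, j(-2)))² = (-11 + 2*(-6))² = (-11 - 12)² = (-23)² = 529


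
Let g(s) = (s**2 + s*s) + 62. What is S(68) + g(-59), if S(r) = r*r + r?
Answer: 11716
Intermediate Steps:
g(s) = 62 + 2*s**2 (g(s) = (s**2 + s**2) + 62 = 2*s**2 + 62 = 62 + 2*s**2)
S(r) = r + r**2 (S(r) = r**2 + r = r + r**2)
S(68) + g(-59) = 68*(1 + 68) + (62 + 2*(-59)**2) = 68*69 + (62 + 2*3481) = 4692 + (62 + 6962) = 4692 + 7024 = 11716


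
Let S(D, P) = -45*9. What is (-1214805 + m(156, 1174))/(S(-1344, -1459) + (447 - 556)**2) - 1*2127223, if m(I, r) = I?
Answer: -24413225797/11476 ≈ -2.1273e+6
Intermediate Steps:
S(D, P) = -405
(-1214805 + m(156, 1174))/(S(-1344, -1459) + (447 - 556)**2) - 1*2127223 = (-1214805 + 156)/(-405 + (447 - 556)**2) - 1*2127223 = -1214649/(-405 + (-109)**2) - 2127223 = -1214649/(-405 + 11881) - 2127223 = -1214649/11476 - 2127223 = -24413225797/11476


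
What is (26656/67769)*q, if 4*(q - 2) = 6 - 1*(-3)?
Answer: 113288/67769 ≈ 1.6717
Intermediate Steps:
q = 17/4 (q = 2 + (6 - 1*(-3))/4 = 2 + (6 + 3)/4 = 2 + (¼)*9 = 2 + 9/4 = 17/4 ≈ 4.2500)
(26656/67769)*q = (26656/67769)*(17/4) = 113288/67769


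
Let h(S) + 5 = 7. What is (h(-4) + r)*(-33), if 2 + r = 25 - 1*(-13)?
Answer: -1254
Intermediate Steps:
h(S) = 2 (h(S) = -5 + 7 = 2)
r = 36 (r = -2 + (25 - 1*(-13)) = -2 + (25 + 13) = -2 + 38 = 36)
(h(-4) + r)*(-33) = (2 + 36)*(-33) = 38*(-33) = -1254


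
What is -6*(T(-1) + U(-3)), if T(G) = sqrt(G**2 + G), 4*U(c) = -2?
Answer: 3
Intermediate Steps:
U(c) = -1/2 (U(c) = (1/4)*(-2) = -1/2)
T(G) = sqrt(G + G**2)
-6*(T(-1) + U(-3)) = -6*(sqrt(-(1 - 1)) - 1/2) = -6*(sqrt(-1*0) - 1/2) = -6*(sqrt(0) - 1/2) = -6*(0 - 1/2) = -6*(-1/2) = 3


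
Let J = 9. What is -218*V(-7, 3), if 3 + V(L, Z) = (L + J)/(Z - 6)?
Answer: 2398/3 ≈ 799.33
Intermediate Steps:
V(L, Z) = -3 + (9 + L)/(-6 + Z) (V(L, Z) = -3 + (L + 9)/(Z - 6) = -3 + (9 + L)/(-6 + Z))
-218*V(-7, 3) = -218*(27 - 7 - 3*3)/(-6 + 3) = -218*(27 - 7 - 9)/(-3) = -(-218)*11/3 = -218*(-11/3) = 2398/3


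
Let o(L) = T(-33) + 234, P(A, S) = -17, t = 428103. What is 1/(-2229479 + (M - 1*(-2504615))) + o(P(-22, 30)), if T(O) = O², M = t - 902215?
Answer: 263245247/198976 ≈ 1323.0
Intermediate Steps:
M = -474112 (M = 428103 - 902215 = -474112)
o(L) = 1323 (o(L) = (-33)² + 234 = 1089 + 234 = 1323)
1/(-2229479 + (M - 1*(-2504615))) + o(P(-22, 30)) = 1/(-2229479 + (-474112 - 1*(-2504615))) + 1323 = 1/(-2229479 + (-474112 + 2504615)) + 1323 = 1/(-2229479 + 2030503) + 1323 = 1/(-198976) + 1323 = -1/198976 + 1323 = 263245247/198976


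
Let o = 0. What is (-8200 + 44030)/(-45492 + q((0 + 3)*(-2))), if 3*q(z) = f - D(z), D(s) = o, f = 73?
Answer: -107490/136403 ≈ -0.78803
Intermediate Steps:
D(s) = 0
q(z) = 73/3 (q(z) = (73 - 1*0)/3 = (73 + 0)/3 = (⅓)*73 = 73/3)
(-8200 + 44030)/(-45492 + q((0 + 3)*(-2))) = (-8200 + 44030)/(-45492 + 73/3) = 35830/(-136403/3) = 35830*(-3/136403) = -107490/136403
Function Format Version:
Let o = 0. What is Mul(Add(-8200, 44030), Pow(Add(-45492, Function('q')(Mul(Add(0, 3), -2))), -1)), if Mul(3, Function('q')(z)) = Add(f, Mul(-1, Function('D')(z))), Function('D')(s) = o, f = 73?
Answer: Rational(-107490, 136403) ≈ -0.78803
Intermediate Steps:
Function('D')(s) = 0
Function('q')(z) = Rational(73, 3) (Function('q')(z) = Mul(Rational(1, 3), Add(73, Mul(-1, 0))) = Mul(Rational(1, 3), Add(73, 0)) = Mul(Rational(1, 3), 73) = Rational(73, 3))
Mul(Add(-8200, 44030), Pow(Add(-45492, Function('q')(Mul(Add(0, 3), -2))), -1)) = Mul(Add(-8200, 44030), Pow(Add(-45492, Rational(73, 3)), -1)) = Mul(35830, Pow(Rational(-136403, 3), -1)) = Mul(35830, Rational(-3, 136403)) = Rational(-107490, 136403)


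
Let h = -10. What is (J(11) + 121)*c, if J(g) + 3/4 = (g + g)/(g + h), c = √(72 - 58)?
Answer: 569*√14/4 ≈ 532.25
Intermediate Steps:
c = √14 ≈ 3.7417
J(g) = -¾ + 2*g/(-10 + g) (J(g) = -¾ + (g + g)/(g - 10) = -¾ + (2*g)/(-10 + g) = -¾ + 2*g/(-10 + g))
(J(11) + 121)*c = (5*(6 + 11)/(4*(-10 + 11)) + 121)*√14 = ((5/4)*17/1 + 121)*√14 = ((5/4)*1*17 + 121)*√14 = (85/4 + 121)*√14 = 569*√14/4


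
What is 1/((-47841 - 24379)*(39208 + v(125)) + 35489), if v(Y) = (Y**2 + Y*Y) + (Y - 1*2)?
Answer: -1/5097324331 ≈ -1.9618e-10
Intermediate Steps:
v(Y) = -2 + Y + 2*Y**2 (v(Y) = (Y**2 + Y**2) + (Y - 2) = 2*Y**2 + (-2 + Y) = -2 + Y + 2*Y**2)
1/((-47841 - 24379)*(39208 + v(125)) + 35489) = 1/((-47841 - 24379)*(39208 + (-2 + 125 + 2*125**2)) + 35489) = 1/(-72220*(39208 + (-2 + 125 + 2*15625)) + 35489) = 1/(-72220*(39208 + (-2 + 125 + 31250)) + 35489) = 1/(-72220*(39208 + 31373) + 35489) = 1/(-72220*70581 + 35489) = 1/(-5097359820 + 35489) = 1/(-5097324331) = -1/5097324331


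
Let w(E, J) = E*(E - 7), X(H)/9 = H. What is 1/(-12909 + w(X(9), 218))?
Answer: -1/6915 ≈ -0.00014461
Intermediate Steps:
X(H) = 9*H
w(E, J) = E*(-7 + E)
1/(-12909 + w(X(9), 218)) = 1/(-12909 + (9*9)*(-7 + 9*9)) = 1/(-12909 + 81*(-7 + 81)) = 1/(-12909 + 81*74) = 1/(-12909 + 5994) = 1/(-6915) = -1/6915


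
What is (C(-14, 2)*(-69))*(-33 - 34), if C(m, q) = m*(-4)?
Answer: 258888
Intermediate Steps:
C(m, q) = -4*m
(C(-14, 2)*(-69))*(-33 - 34) = (-4*(-14)*(-69))*(-33 - 34) = (56*(-69))*(-67) = -3864*(-67) = 258888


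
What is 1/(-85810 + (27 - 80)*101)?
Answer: -1/91163 ≈ -1.0969e-5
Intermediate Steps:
1/(-85810 + (27 - 80)*101) = 1/(-85810 - 53*101) = 1/(-85810 - 5353) = 1/(-91163) = -1/91163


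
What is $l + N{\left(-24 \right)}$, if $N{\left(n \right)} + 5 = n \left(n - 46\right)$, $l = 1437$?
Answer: $3112$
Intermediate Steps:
$N{\left(n \right)} = -5 + n \left(-46 + n\right)$ ($N{\left(n \right)} = -5 + n \left(n - 46\right) = -5 + n \left(-46 + n\right)$)
$l + N{\left(-24 \right)} = 1437 - \left(-1099 - 576\right) = 1437 + \left(-5 + 576 + 1104\right) = 1437 + 1675 = 3112$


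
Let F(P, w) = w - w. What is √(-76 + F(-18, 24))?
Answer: 2*I*√19 ≈ 8.7178*I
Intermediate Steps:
F(P, w) = 0
√(-76 + F(-18, 24)) = √(-76 + 0) = √(-76) = 2*I*√19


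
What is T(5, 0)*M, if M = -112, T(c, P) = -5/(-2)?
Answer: -280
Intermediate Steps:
T(c, P) = 5/2 (T(c, P) = -5*(-½) = 5/2)
T(5, 0)*M = (5/2)*(-112) = -280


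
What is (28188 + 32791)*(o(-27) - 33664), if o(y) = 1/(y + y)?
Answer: -110851102003/54 ≈ -2.0528e+9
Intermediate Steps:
o(y) = 1/(2*y)
(28188 + 32791)*(o(-27) - 33664) = (28188 + 32791)*((1/2)/(-27) - 33664) = 60979*((1/2)*(-1/27) - 33664) = 60979*(-1/54 - 33664) = 60979*(-1817857/54) = -110851102003/54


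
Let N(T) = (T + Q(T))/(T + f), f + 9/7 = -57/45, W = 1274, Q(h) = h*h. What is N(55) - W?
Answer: -6692518/5507 ≈ -1215.3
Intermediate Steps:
Q(h) = h²
f = -268/105 (f = -9/7 - 57/45 = -9/7 - 57*1/45 = -9/7 - 19/15 = -268/105 ≈ -2.5524)
N(T) = (T + T²)/(-268/105 + T) (N(T) = (T + T²)/(T - 268/105) = (T + T²)/(-268/105 + T))
N(55) - W = 105*55*(1 + 55)/(-268 + 105*55) - 1*1274 = 105*55*56/(-268 + 5775) - 1274 = 105*55*56/5507 - 1274 = 105*55*(1/5507)*56 - 1274 = 323400/5507 - 1274 = -6692518/5507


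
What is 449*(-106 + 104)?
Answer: -898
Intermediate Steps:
449*(-106 + 104) = 449*(-2) = -898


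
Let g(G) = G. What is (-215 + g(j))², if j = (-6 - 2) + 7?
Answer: 46656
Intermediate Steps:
j = -1 (j = -8 + 7 = -1)
(-215 + g(j))² = (-215 - 1)² = (-216)² = 46656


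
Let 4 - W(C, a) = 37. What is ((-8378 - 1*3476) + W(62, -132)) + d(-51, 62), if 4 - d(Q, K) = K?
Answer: -11945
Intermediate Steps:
d(Q, K) = 4 - K
W(C, a) = -33 (W(C, a) = 4 - 1*37 = 4 - 37 = -33)
((-8378 - 1*3476) + W(62, -132)) + d(-51, 62) = ((-8378 - 1*3476) - 33) + (4 - 1*62) = ((-8378 - 3476) - 33) + (4 - 62) = (-11854 - 33) - 58 = -11887 - 58 = -11945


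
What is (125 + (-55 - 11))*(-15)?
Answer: -885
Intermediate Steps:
(125 + (-55 - 11))*(-15) = (125 - 66)*(-15) = 59*(-15) = -885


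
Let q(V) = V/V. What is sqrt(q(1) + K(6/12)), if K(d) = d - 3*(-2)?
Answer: sqrt(30)/2 ≈ 2.7386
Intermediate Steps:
q(V) = 1
K(d) = 6 + d (K(d) = d + 6 = 6 + d)
sqrt(q(1) + K(6/12)) = sqrt(1 + (6 + 6/12)) = sqrt(1 + (6 + 6*(1/12))) = sqrt(1 + (6 + 1/2)) = sqrt(1 + 13/2) = sqrt(15/2) = sqrt(30)/2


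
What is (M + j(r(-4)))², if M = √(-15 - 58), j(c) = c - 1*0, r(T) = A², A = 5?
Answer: (25 + I*√73)² ≈ 552.0 + 427.2*I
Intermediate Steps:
r(T) = 25 (r(T) = 5² = 25)
j(c) = c (j(c) = c + 0 = c)
M = I*√73 (M = √(-73) = I*√73 ≈ 8.544*I)
(M + j(r(-4)))² = (I*√73 + 25)² = (25 + I*√73)²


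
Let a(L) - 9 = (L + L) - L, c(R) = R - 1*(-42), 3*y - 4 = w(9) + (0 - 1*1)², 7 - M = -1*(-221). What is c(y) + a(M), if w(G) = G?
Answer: -475/3 ≈ -158.33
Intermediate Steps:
M = -214 (M = 7 - (-1)*(-221) = 7 - 1*221 = 7 - 221 = -214)
y = 14/3 (y = 4/3 + (9 + (0 - 1*1)²)/3 = 4/3 + (9 + (0 - 1)²)/3 = 4/3 + (9 + (-1)²)/3 = 4/3 + (9 + 1)/3 = 4/3 + (⅓)*10 = 4/3 + 10/3 = 14/3 ≈ 4.6667)
c(R) = 42 + R (c(R) = R + 42 = 42 + R)
a(L) = 9 + L (a(L) = 9 + ((L + L) - L) = 9 + (2*L - L) = 9 + L)
c(y) + a(M) = (42 + 14/3) + (9 - 214) = 140/3 - 205 = -475/3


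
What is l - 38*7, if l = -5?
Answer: -271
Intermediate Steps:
l - 38*7 = -5 - 38*7 = -5 - 266 = -271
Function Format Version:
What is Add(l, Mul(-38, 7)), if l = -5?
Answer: -271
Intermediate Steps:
Add(l, Mul(-38, 7)) = Add(-5, Mul(-38, 7)) = Add(-5, -266) = -271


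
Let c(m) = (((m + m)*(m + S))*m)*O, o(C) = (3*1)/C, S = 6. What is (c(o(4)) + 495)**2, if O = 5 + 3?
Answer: 4941729/16 ≈ 3.0886e+5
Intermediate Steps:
O = 8
o(C) = 3/C
c(m) = 16*m**2*(6 + m) (c(m) = (((m + m)*(m + 6))*m)*8 = (((2*m)*(6 + m))*m)*8 = ((2*m*(6 + m))*m)*8 = (2*m**2*(6 + m))*8 = 16*m**2*(6 + m))
(c(o(4)) + 495)**2 = (16*(3/4)**2*(6 + 3/4) + 495)**2 = (16*(9/16)*(27/4) + 495)**2 = (243/4 + 495)**2 = (2223/4)**2 = 4941729/16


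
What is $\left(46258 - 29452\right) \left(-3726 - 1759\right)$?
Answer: $-92180910$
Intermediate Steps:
$\left(46258 - 29452\right) \left(-3726 - 1759\right) = 16806 \left(-5485\right) = -92180910$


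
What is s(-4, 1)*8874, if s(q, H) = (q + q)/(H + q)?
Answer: 23664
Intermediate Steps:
s(q, H) = 2*q/(H + q) (s(q, H) = (2*q)/(H + q) = 2*q/(H + q))
s(-4, 1)*8874 = (2*(-4)/(1 - 4))*8874 = (2*(-4)/(-3))*8874 = (2*(-4)*(-⅓))*8874 = (8/3)*8874 = 23664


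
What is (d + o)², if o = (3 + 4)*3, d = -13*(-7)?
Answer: 12544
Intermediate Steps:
d = 91
o = 21 (o = 7*3 = 21)
(d + o)² = (91 + 21)² = 112² = 12544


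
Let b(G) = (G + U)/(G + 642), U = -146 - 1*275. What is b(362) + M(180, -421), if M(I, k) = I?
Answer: 180661/1004 ≈ 179.94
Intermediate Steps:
U = -421 (U = -146 - 275 = -421)
b(G) = (-421 + G)/(642 + G) (b(G) = (G - 421)/(G + 642) = (-421 + G)/(642 + G))
b(362) + M(180, -421) = (-421 + 362)/(642 + 362) + 180 = -59/1004 + 180 = 180661/1004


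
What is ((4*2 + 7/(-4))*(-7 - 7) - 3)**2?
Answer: 32761/4 ≈ 8190.3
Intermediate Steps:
((4*2 + 7/(-4))*(-7 - 7) - 3)**2 = ((8 + 7*(-1/4))*(-14) - 3)**2 = ((8 - 7/4)*(-14) - 3)**2 = ((25/4)*(-14) - 3)**2 = (-175/2 - 3)**2 = (-181/2)**2 = 32761/4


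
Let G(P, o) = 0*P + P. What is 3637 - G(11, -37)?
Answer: 3626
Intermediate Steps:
G(P, o) = P (G(P, o) = 0 + P = P)
3637 - G(11, -37) = 3637 - 1*11 = 3637 - 11 = 3626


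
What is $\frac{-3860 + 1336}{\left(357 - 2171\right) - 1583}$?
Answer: $\frac{2524}{3397} \approx 0.74301$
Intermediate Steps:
$\frac{-3860 + 1336}{\left(357 - 2171\right) - 1583} = - \frac{2524}{-1814 - 1583} = - \frac{2524}{-3397} = \left(-2524\right) \left(- \frac{1}{3397}\right) = \frac{2524}{3397}$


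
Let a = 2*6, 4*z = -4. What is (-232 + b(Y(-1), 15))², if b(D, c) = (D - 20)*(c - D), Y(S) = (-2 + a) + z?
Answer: 88804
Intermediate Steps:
z = -1 (z = (¼)*(-4) = -1)
a = 12
Y(S) = 9 (Y(S) = (-2 + 12) - 1 = 10 - 1 = 9)
b(D, c) = (-20 + D)*(c - D)
(-232 + b(Y(-1), 15))² = (-232 + (-1*9² - 20*15 + 20*9 + 9*15))² = (-232 + (-1*81 - 300 + 180 + 135))² = (-232 + (-81 - 300 + 180 + 135))² = (-232 - 66)² = (-298)² = 88804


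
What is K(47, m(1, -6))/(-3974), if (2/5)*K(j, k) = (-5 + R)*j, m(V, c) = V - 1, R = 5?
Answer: 0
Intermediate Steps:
m(V, c) = -1 + V
K(j, k) = 0 (K(j, k) = 5*((-5 + 5)*j)/2 = 5*(0*j)/2 = (5/2)*0 = 0)
K(47, m(1, -6))/(-3974) = 0/(-3974) = 0*(-1/3974) = 0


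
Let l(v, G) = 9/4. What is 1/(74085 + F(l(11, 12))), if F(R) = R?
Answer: 4/296349 ≈ 1.3498e-5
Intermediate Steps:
l(v, G) = 9/4 (l(v, G) = 9*(¼) = 9/4)
1/(74085 + F(l(11, 12))) = 1/(74085 + 9/4) = 1/(296349/4) = 4/296349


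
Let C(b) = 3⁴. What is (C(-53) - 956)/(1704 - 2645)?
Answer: 875/941 ≈ 0.92986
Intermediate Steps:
C(b) = 81
(C(-53) - 956)/(1704 - 2645) = (81 - 956)/(1704 - 2645) = -875/(-941) = -875*(-1/941) = 875/941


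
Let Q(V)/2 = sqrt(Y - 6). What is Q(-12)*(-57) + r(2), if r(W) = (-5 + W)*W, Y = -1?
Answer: -6 - 114*I*sqrt(7) ≈ -6.0 - 301.62*I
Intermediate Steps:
r(W) = W*(-5 + W)
Q(V) = 2*I*sqrt(7) (Q(V) = 2*sqrt(-1 - 6) = 2*sqrt(-7) = 2*(I*sqrt(7)) = 2*I*sqrt(7))
Q(-12)*(-57) + r(2) = (2*I*sqrt(7))*(-57) + 2*(-5 + 2) = -114*I*sqrt(7) + 2*(-3) = -114*I*sqrt(7) - 6 = -6 - 114*I*sqrt(7)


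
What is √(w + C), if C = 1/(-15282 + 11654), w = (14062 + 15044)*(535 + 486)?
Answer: √97787385005789/1814 ≈ 5451.4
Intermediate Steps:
w = 29717226 (w = 29106*1021 = 29717226)
C = -1/3628 (C = 1/(-3628) = -1/3628 ≈ -0.00027563)
√(w + C) = √(29717226 - 1/3628) = √(107814095927/3628) = √97787385005789/1814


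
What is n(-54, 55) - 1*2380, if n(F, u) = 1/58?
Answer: -138039/58 ≈ -2380.0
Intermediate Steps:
n(F, u) = 1/58
n(-54, 55) - 1*2380 = 1/58 - 1*2380 = 1/58 - 2380 = -138039/58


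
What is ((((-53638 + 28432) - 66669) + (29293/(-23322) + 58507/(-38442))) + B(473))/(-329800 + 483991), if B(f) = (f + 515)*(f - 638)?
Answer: -19043929670645/11519922155157 ≈ -1.6531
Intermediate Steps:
B(f) = (-638 + f)*(515 + f) (B(f) = (515 + f)*(-638 + f) = (-638 + f)*(515 + f))
((((-53638 + 28432) - 66669) + (29293/(-23322) + 58507/(-38442))) + B(473))/(-329800 + 483991) = ((((-53638 + 28432) - 66669) + (29293/(-23322) + 58507/(-38442))) + (-328570 + 473**2 - 123*473))/(-329800 + 483991) = (((-25206 - 66669) + (29293*(-1/23322) + 58507*(-1/38442))) + (-328570 + 223729 - 58179))/154191 = ((-91875 + (-29293/23322 - 58507/38442)) - 163020)*(1/154191) = ((-91875 - 207548480/74712027) - 163020)*(1/154191) = (-6864375029105/74712027 - 163020)*(1/154191) = -19043929670645/74712027*1/154191 = -19043929670645/11519922155157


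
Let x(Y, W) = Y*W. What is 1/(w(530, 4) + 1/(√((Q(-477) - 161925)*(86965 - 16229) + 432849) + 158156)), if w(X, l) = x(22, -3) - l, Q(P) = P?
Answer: (-3*√1276359447 + 158156*I)/(-11070919*I + 210*√1276359447) ≈ -0.014286 + 6.0027e-10*I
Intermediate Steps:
x(Y, W) = W*Y
w(X, l) = -66 - l (w(X, l) = -3*22 - l = -66 - l)
1/(w(530, 4) + 1/(√((Q(-477) - 161925)*(86965 - 16229) + 432849) + 158156)) = 1/((-66 - 1*4) + 1/(√((-477 - 161925)*(86965 - 16229) + 432849) + 158156)) = 1/((-66 - 4) + 1/(√(-162402*70736 + 432849) + 158156)) = 1/(-70 + 1/(√(-11487667872 + 432849) + 158156)) = 1/(-70 + 1/(√(-11487235023) + 158156)) = 1/(-70 + 1/(3*I*√1276359447 + 158156)) = 1/(-70 + 1/(158156 + 3*I*√1276359447))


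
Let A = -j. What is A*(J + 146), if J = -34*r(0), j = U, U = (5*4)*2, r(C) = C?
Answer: -5840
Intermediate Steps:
U = 40 (U = 20*2 = 40)
j = 40
A = -40 (A = -1*40 = -40)
J = 0 (J = -34*0 = -1*0 = 0)
A*(J + 146) = -40*(0 + 146) = -40*146 = -5840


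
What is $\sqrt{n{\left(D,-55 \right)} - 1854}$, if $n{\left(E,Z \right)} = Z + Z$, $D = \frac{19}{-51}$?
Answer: $2 i \sqrt{491} \approx 44.317 i$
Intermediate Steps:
$D = - \frac{19}{51}$ ($D = 19 \left(- \frac{1}{51}\right) = - \frac{19}{51} \approx -0.37255$)
$n{\left(E,Z \right)} = 2 Z$
$\sqrt{n{\left(D,-55 \right)} - 1854} = \sqrt{2 \left(-55\right) - 1854} = \sqrt{-110 - 1854} = \sqrt{-1964} = 2 i \sqrt{491}$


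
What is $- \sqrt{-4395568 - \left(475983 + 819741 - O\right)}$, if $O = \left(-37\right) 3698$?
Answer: $- i \sqrt{5828118} \approx - 2414.1 i$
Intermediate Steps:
$O = -136826$
$- \sqrt{-4395568 - \left(475983 + 819741 - O\right)} = - \sqrt{-4395568 - \left(612809 + 819741\right)} = - \sqrt{-4395568 - 1432550} = - \sqrt{-5828118} = - i \sqrt{5828118}$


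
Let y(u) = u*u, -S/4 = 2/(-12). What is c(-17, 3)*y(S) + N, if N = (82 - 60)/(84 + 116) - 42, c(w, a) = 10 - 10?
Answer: -4189/100 ≈ -41.890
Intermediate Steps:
S = ⅔ (S = -8/(-12) = -8*(-1)/12 = -4*(-⅙) = ⅔ ≈ 0.66667)
c(w, a) = 0
N = -4189/100 (N = 22/200 - 42 = 22*(1/200) - 42 = 11/100 - 42 = -4189/100 ≈ -41.890)
y(u) = u²
c(-17, 3)*y(S) + N = 0*(⅔)² - 4189/100 = 0*(4/9) - 4189/100 = 0 - 4189/100 = -4189/100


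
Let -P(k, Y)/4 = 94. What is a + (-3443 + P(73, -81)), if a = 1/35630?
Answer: -136070969/35630 ≈ -3819.0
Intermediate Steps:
P(k, Y) = -376 (P(k, Y) = -4*94 = -376)
a = 1/35630 ≈ 2.8066e-5
a + (-3443 + P(73, -81)) = 1/35630 + (-3443 - 376) = 1/35630 - 3819 = -136070969/35630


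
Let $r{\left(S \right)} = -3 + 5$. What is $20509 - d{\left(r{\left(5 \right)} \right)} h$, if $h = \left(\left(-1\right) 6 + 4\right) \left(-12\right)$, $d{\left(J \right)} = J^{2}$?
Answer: $20413$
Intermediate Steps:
$r{\left(S \right)} = 2$
$h = 24$ ($h = \left(-6 + 4\right) \left(-12\right) = \left(-2\right) \left(-12\right) = 24$)
$20509 - d{\left(r{\left(5 \right)} \right)} h = 20509 - 2^{2} \cdot 24 = 20509 - 4 \cdot 24 = 20509 - 96 = 20413$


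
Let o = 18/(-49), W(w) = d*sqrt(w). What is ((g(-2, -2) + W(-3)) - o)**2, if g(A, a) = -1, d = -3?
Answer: -63866/2401 + 186*I*sqrt(3)/49 ≈ -26.6 + 6.5747*I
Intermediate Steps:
W(w) = -3*sqrt(w)
o = -18/49 (o = 18*(-1/49) = -18/49 ≈ -0.36735)
((g(-2, -2) + W(-3)) - o)**2 = ((-1 - 3*I*sqrt(3)) - 1*(-18/49))**2 = ((-1 - 3*I*sqrt(3)) + 18/49)**2 = (-31/49 - 3*I*sqrt(3))**2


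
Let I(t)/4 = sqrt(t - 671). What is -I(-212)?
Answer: -4*I*sqrt(883) ≈ -118.86*I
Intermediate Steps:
I(t) = 4*sqrt(-671 + t) (I(t) = 4*sqrt(t - 671) = 4*sqrt(-671 + t))
-I(-212) = -4*sqrt(-671 - 212) = -4*sqrt(-883) = -4*I*sqrt(883)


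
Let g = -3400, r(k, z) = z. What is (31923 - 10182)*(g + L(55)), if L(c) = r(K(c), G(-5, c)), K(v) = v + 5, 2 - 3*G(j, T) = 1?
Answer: -73912153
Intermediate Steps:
G(j, T) = ⅓ (G(j, T) = ⅔ - ⅓*1 = ⅔ - ⅓ = ⅓)
K(v) = 5 + v
L(c) = ⅓
(31923 - 10182)*(g + L(55)) = (31923 - 10182)*(-3400 + ⅓) = 21741*(-10199/3) = -73912153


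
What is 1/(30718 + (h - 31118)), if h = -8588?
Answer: -1/8988 ≈ -0.00011126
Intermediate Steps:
1/(30718 + (h - 31118)) = 1/(30718 + (-8588 - 31118)) = 1/(30718 - 39706) = 1/(-8988) = -1/8988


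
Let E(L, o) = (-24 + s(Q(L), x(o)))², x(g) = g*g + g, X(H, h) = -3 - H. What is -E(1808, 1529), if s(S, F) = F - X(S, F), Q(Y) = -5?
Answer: -5472530350336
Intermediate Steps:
x(g) = g + g² (x(g) = g² + g = g + g²)
s(S, F) = 3 + F + S (s(S, F) = F - (-3 - S) = F + (3 + S) = 3 + F + S)
E(L, o) = (-26 + o*(1 + o))² (E(L, o) = (-24 + (3 + o*(1 + o) - 5))² = (-24 + (-2 + o*(1 + o)))² = (-26 + o*(1 + o))²)
-E(1808, 1529) = -(-26 + 1529*(1 + 1529))² = -(-26 + 1529*1530)² = -(-26 + 2339370)² = -1*2339344² = -1*5472530350336 = -5472530350336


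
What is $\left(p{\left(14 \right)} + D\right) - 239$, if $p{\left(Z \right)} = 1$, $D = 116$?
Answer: $-122$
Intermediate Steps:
$\left(p{\left(14 \right)} + D\right) - 239 = \left(1 + 116\right) - 239 = 117 - 239 = -122$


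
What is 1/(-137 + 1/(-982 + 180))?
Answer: -802/109875 ≈ -0.0072992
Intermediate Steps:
1/(-137 + 1/(-982 + 180)) = 1/(-137 + 1/(-802)) = 1/(-137 - 1/802) = 1/(-109875/802) = -802/109875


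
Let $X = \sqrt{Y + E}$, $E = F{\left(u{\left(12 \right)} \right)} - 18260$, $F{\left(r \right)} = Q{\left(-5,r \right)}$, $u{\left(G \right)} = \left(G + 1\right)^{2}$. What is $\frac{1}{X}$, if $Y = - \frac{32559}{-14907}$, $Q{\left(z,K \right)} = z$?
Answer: $- \frac{i \sqrt{112731618527}}{45373966} \approx - 0.0073997 i$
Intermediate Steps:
$u{\left(G \right)} = \left(1 + G\right)^{2}$
$F{\left(r \right)} = -5$
$E = -18265$ ($E = -5 - 18260 = -18265$)
$Y = \frac{10853}{4969}$ ($Y = \left(-32559\right) \left(- \frac{1}{14907}\right) = \frac{10853}{4969} \approx 2.1841$)
$X = \frac{2 i \sqrt{112731618527}}{4969}$ ($X = \sqrt{\frac{10853}{4969} - 18265} = \sqrt{- \frac{90747932}{4969}} = \frac{2 i \sqrt{112731618527}}{4969} \approx 135.14 i$)
$\frac{1}{X} = \frac{1}{\frac{2}{4969} i \sqrt{112731618527}} = - \frac{i \sqrt{112731618527}}{45373966}$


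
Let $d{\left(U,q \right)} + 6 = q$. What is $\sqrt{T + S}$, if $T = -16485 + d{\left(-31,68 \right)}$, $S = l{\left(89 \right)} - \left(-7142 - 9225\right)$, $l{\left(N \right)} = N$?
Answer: $\sqrt{33} \approx 5.7446$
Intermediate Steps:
$d{\left(U,q \right)} = -6 + q$
$S = 16456$ ($S = 89 - \left(-7142 - 9225\right) = 89 - -16367 = 89 + 16367 = 16456$)
$T = -16423$ ($T = -16485 + \left(-6 + 68\right) = -16485 + 62 = -16423$)
$\sqrt{T + S} = \sqrt{-16423 + 16456} = \sqrt{33}$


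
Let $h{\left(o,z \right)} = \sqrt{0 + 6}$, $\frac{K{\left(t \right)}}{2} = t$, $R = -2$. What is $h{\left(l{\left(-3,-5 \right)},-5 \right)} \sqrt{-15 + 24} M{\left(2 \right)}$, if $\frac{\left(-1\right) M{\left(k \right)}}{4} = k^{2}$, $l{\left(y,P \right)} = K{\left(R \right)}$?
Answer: $- 48 \sqrt{6} \approx -117.58$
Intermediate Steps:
$K{\left(t \right)} = 2 t$
$l{\left(y,P \right)} = -4$ ($l{\left(y,P \right)} = 2 \left(-2\right) = -4$)
$M{\left(k \right)} = - 4 k^{2}$
$h{\left(o,z \right)} = \sqrt{6}$
$h{\left(l{\left(-3,-5 \right)},-5 \right)} \sqrt{-15 + 24} M{\left(2 \right)} = \sqrt{6} \sqrt{-15 + 24} \left(- 4 \cdot 2^{2}\right) = \sqrt{6} \sqrt{9} \left(\left(-4\right) 4\right) = \sqrt{6} \cdot 3 \left(-16\right) = 3 \sqrt{6} \left(-16\right) = - 48 \sqrt{6}$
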